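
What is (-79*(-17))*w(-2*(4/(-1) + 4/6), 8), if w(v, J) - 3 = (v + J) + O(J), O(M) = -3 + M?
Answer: 91324/3 ≈ 30441.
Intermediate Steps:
w(v, J) = v + 2*J (w(v, J) = 3 + ((v + J) + (-3 + J)) = 3 + ((J + v) + (-3 + J)) = 3 + (-3 + v + 2*J) = v + 2*J)
(-79*(-17))*w(-2*(4/(-1) + 4/6), 8) = (-79*(-17))*(-2*(4/(-1) + 4/6) + 2*8) = 1343*(-2*(4*(-1) + 4*(⅙)) + 16) = 1343*(-2*(-4 + ⅔) + 16) = 1343*(-2*(-10/3) + 16) = 1343*(20/3 + 16) = 1343*(68/3) = 91324/3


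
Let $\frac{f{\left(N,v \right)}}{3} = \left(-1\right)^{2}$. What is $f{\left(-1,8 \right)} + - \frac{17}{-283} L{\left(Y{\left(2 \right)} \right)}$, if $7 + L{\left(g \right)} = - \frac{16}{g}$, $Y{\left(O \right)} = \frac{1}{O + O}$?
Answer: $- \frac{358}{283} \approx -1.265$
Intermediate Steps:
$f{\left(N,v \right)} = 3$ ($f{\left(N,v \right)} = 3 \left(-1\right)^{2} = 3 \cdot 1 = 3$)
$Y{\left(O \right)} = \frac{1}{2 O}$
$L{\left(g \right)} = -7 - \frac{16}{g}$
$f{\left(-1,8 \right)} + - \frac{17}{-283} L{\left(Y{\left(2 \right)} \right)} = 3 + - \frac{17}{-283} \left(-7 - \frac{16}{\frac{1}{2} \cdot \frac{1}{2}}\right) = 3 + \left(-17\right) \left(- \frac{1}{283}\right) \left(-7 - \frac{16}{\frac{1}{2} \cdot \frac{1}{2}}\right) = 3 + \frac{17 \left(-7 - 16 \frac{1}{\frac{1}{4}}\right)}{283} = 3 + \frac{17 \left(-7 - 64\right)}{283} = 3 + \frac{17}{283} \left(-71\right) = 3 - \frac{1207}{283} = - \frac{358}{283}$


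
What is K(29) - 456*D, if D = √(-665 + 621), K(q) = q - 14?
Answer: 15 - 912*I*√11 ≈ 15.0 - 3024.8*I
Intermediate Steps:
K(q) = -14 + q
D = 2*I*√11 (D = √(-44) = 2*I*√11 ≈ 6.6332*I)
K(29) - 456*D = (-14 + 29) - 912*I*√11 = 15 - 912*I*√11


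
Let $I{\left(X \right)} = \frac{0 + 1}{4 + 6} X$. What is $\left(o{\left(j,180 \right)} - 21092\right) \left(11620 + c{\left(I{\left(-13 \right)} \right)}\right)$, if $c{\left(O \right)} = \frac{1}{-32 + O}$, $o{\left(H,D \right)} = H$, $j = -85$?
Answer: $- \frac{9104815850}{37} \approx -2.4608 \cdot 10^{8}$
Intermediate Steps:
$I{\left(X \right)} = \frac{X}{10}$ ($I{\left(X \right)} = 1 \cdot \frac{1}{10} X = \frac{X}{10}$)
$\left(o{\left(j,180 \right)} - 21092\right) \left(11620 + c{\left(I{\left(-13 \right)} \right)}\right) = \left(-85 - 21092\right) \left(11620 + \frac{1}{-32 + \frac{1}{10} \left(-13\right)}\right) = - 21177 \left(11620 + \frac{1}{-32 - \frac{13}{10}}\right) = - 21177 \left(11620 + \frac{1}{- \frac{333}{10}}\right) = - 21177 \left(11620 - \frac{10}{333}\right) = \left(-21177\right) \frac{3869450}{333} = - \frac{9104815850}{37}$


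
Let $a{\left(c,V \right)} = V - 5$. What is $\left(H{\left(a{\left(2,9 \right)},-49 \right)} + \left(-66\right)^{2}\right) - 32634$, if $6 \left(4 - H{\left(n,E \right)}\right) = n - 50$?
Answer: $- \frac{84799}{3} \approx -28266.0$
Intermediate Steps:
$a{\left(c,V \right)} = -5 + V$ ($a{\left(c,V \right)} = V - 5 = -5 + V$)
$H{\left(n,E \right)} = \frac{37}{3} - \frac{n}{6}$ ($H{\left(n,E \right)} = 4 - \frac{n - 50}{6} = 4 - \frac{-50 + n}{6} = 4 - \left(- \frac{25}{3} + \frac{n}{6}\right) = \frac{37}{3} - \frac{n}{6}$)
$\left(H{\left(a{\left(2,9 \right)},-49 \right)} + \left(-66\right)^{2}\right) - 32634 = \left(\left(\frac{37}{3} - \frac{-5 + 9}{6}\right) + \left(-66\right)^{2}\right) - 32634 = \left(\left(\frac{37}{3} - \frac{2}{3}\right) + 4356\right) - 32634 = \left(\frac{35}{3} + 4356\right) - 32634 = \frac{13103}{3} - 32634 = - \frac{84799}{3}$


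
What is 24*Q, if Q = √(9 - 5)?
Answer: 48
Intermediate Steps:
Q = 2 (Q = √4 = 2)
24*Q = 24*2 = 48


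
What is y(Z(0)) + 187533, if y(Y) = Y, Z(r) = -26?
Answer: 187507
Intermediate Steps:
y(Z(0)) + 187533 = -26 + 187533 = 187507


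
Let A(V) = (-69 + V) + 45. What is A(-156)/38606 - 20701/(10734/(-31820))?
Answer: 6357498738700/103599201 ≈ 61366.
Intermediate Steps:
A(V) = -24 + V
A(-156)/38606 - 20701/(10734/(-31820)) = (-24 - 156)/38606 - 20701/(10734/(-31820)) = -180*1/38606 - 20701/(10734*(-1/31820)) = -90/19303 - 20701/(-5367/15910) = -90/19303 - 20701*(-15910/5367) = -90/19303 + 329352910/5367 = 6357498738700/103599201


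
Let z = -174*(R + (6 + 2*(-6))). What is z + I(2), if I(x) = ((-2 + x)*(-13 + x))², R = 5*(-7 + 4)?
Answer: 3654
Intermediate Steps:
R = -15 (R = 5*(-3) = -15)
I(x) = (-13 + x)²*(-2 + x)² (I(x) = ((-13 + x)*(-2 + x))² = (-13 + x)²*(-2 + x)²)
z = 3654 (z = -174*(-15 + (6 + 2*(-6))) = -174*(-15 + (6 - 12)) = -174*(-15 - 6) = -174*(-21) = 3654)
z + I(2) = 3654 + (-13 + 2)²*(-2 + 2)² = 3654 + (-11)²*0² = 3654 + 121*0 = 3654 + 0 = 3654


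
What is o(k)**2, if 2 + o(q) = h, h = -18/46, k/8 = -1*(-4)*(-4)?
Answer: 3025/529 ≈ 5.7183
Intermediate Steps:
k = -128 (k = 8*(-1*(-4)*(-4)) = 8*(4*(-4)) = 8*(-16) = -128)
h = -9/23 (h = -18*1/46 = -9/23 ≈ -0.39130)
o(q) = -55/23 (o(q) = -2 - 9/23 = -55/23)
o(k)**2 = (-55/23)**2 = 3025/529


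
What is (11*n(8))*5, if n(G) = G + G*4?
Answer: 2200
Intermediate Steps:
n(G) = 5*G (n(G) = G + 4*G = 5*G)
(11*n(8))*5 = (11*(5*8))*5 = (11*40)*5 = 440*5 = 2200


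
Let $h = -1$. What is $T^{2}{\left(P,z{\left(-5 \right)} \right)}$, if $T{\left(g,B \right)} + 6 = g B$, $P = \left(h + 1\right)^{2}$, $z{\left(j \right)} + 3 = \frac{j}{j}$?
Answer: $36$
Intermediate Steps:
$z{\left(j \right)} = -2$ ($z{\left(j \right)} = -3 + \frac{j}{j} = -3 + 1 = -2$)
$P = 0$ ($P = \left(-1 + 1\right)^{2} = 0^{2} = 0$)
$T{\left(g,B \right)} = -6 + B g$ ($T{\left(g,B \right)} = -6 + g B = -6 + B g$)
$T^{2}{\left(P,z{\left(-5 \right)} \right)} = \left(-6 - 0\right)^{2} = \left(-6 + 0\right)^{2} = \left(-6\right)^{2} = 36$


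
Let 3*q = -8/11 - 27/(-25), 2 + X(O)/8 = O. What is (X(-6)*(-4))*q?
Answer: 24832/825 ≈ 30.099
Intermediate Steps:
X(O) = -16 + 8*O
q = 97/825 (q = (-8/11 - 27/(-25))/3 = (-8*1/11 - 27*(-1/25))/3 = (-8/11 + 27/25)/3 = (1/3)*(97/275) = 97/825 ≈ 0.11758)
(X(-6)*(-4))*q = ((-16 + 8*(-6))*(-4))*(97/825) = ((-16 - 48)*(-4))*(97/825) = -64*(-4)*(97/825) = 256*(97/825) = 24832/825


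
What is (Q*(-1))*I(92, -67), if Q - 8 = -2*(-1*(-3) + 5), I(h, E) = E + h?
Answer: 200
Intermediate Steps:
Q = -8 (Q = 8 - 2*(-1*(-3) + 5) = 8 - 2*(3 + 5) = 8 - 2*8 = 8 - 16 = -8)
(Q*(-1))*I(92, -67) = (-8*(-1))*(-67 + 92) = 8*25 = 200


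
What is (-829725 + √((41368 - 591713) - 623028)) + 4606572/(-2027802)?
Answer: -280420436837/337967 + I*√1173373 ≈ -8.2973e+5 + 1083.2*I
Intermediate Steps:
(-829725 + √((41368 - 591713) - 623028)) + 4606572/(-2027802) = (-829725 + √(-550345 - 623028)) + 4606572*(-1/2027802) = (-829725 + √(-1173373)) - 767762/337967 = (-829725 + I*√1173373) - 767762/337967 = -280420436837/337967 + I*√1173373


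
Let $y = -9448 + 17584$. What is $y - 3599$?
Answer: $4537$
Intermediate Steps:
$y = 8136$
$y - 3599 = 8136 - 3599 = 4537$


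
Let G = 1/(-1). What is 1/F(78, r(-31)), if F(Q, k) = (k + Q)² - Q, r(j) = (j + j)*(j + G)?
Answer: 1/4251766 ≈ 2.3520e-7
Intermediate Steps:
G = -1
r(j) = 2*j*(-1 + j) (r(j) = (j + j)*(j - 1) = (2*j)*(-1 + j) = 2*j*(-1 + j))
F(Q, k) = (Q + k)² - Q
1/F(78, r(-31)) = 1/((78 + 2*(-31)*(-1 - 31))² - 1*78) = 1/((78 + 2*(-31)*(-32))² - 78) = 1/((78 + 1984)² - 78) = 1/(2062² - 78) = 1/(4251844 - 78) = 1/4251766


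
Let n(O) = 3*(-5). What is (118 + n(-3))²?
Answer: 10609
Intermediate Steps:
n(O) = -15
(118 + n(-3))² = (118 - 15)² = 103² = 10609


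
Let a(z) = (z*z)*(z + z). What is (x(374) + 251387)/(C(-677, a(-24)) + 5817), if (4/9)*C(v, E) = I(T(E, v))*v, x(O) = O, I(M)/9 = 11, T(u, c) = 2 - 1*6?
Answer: -1007044/579939 ≈ -1.7365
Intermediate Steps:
T(u, c) = -4 (T(u, c) = 2 - 6 = -4)
I(M) = 99 (I(M) = 9*11 = 99)
a(z) = 2*z**3 (a(z) = z**2*(2*z) = 2*z**3)
C(v, E) = 891*v/4 (C(v, E) = 9*(99*v)/4 = 891*v/4)
(x(374) + 251387)/(C(-677, a(-24)) + 5817) = (374 + 251387)/((891/4)*(-677) + 5817) = 251761/(-603207/4 + 5817) = 251761/(-579939/4) = 251761*(-4/579939) = -1007044/579939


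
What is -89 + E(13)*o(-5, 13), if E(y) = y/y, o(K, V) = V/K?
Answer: -458/5 ≈ -91.600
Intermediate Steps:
E(y) = 1
-89 + E(13)*o(-5, 13) = -89 + 1*(13/(-5)) = -89 + 1*(13*(-⅕)) = -89 + 1*(-13/5) = -89 - 13/5 = -458/5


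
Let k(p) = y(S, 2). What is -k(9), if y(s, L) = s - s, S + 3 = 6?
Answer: 0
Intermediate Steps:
S = 3 (S = -3 + 6 = 3)
y(s, L) = 0
k(p) = 0
-k(9) = -1*0 = 0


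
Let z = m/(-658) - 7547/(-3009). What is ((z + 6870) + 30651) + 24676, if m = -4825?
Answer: 123164692985/1979922 ≈ 62207.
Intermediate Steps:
z = 19484351/1979922 (z = -4825/(-658) - 7547/(-3009) = -4825*(-1/658) - 7547*(-1/3009) = 4825/658 + 7547/3009 = 19484351/1979922 ≈ 9.8410)
((z + 6870) + 30651) + 24676 = ((19484351/1979922 + 6870) + 30651) + 24676 = (13621548491/1979922 + 30651) + 24676 = 74308137713/1979922 + 24676 = 123164692985/1979922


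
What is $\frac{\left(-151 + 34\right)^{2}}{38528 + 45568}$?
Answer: $\frac{1521}{9344} \approx 0.16278$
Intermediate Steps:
$\frac{\left(-151 + 34\right)^{2}}{38528 + 45568} = \frac{\left(-117\right)^{2}}{84096} = 13689 \cdot \frac{1}{84096} = \frac{1521}{9344}$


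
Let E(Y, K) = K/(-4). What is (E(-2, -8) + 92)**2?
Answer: 8836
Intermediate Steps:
E(Y, K) = -K/4 (E(Y, K) = K*(-1/4) = -K/4)
(E(-2, -8) + 92)**2 = (-1/4*(-8) + 92)**2 = (2 + 92)**2 = 94**2 = 8836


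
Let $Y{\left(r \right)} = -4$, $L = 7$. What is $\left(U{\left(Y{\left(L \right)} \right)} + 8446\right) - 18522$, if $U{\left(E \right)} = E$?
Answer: $-10080$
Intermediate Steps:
$\left(U{\left(Y{\left(L \right)} \right)} + 8446\right) - 18522 = \left(-4 + 8446\right) - 18522 = 8442 - 18522 = -10080$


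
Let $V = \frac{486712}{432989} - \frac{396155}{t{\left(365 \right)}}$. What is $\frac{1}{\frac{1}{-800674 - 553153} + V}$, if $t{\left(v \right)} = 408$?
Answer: $- \frac{239166417152424}{231954129803573285} \approx -0.0010311$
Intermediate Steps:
$V = - \frac{171332178799}{176659512}$ ($V = \frac{486712}{432989} - \frac{396155}{408} = - \frac{171332178799}{176659512} \approx -969.84$)
$\frac{1}{\frac{1}{-800674 - 553153} + V} = \frac{1}{\frac{1}{-800674 - 553153} - \frac{171332178799}{176659512}} = \frac{1}{\frac{1}{-1353827} - \frac{171332178799}{176659512}} = \frac{1}{- \frac{1}{1353827} - \frac{171332178799}{176659512}} = \frac{1}{- \frac{231954129803573285}{239166417152424}} = - \frac{239166417152424}{231954129803573285}$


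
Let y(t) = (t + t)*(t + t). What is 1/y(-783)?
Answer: 1/2452356 ≈ 4.0777e-7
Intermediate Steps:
y(t) = 4*t² (y(t) = (2*t)*(2*t) = 4*t²)
1/y(-783) = 1/(4*(-783)²) = 1/(4*613089) = 1/2452356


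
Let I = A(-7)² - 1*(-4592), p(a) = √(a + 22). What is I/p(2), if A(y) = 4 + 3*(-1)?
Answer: 1531*√6/4 ≈ 937.54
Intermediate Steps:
p(a) = √(22 + a)
A(y) = 1 (A(y) = 4 - 3 = 1)
I = 4593 (I = 1² - 1*(-4592) = 1 + 4592 = 4593)
I/p(2) = 4593/(√(22 + 2)) = 4593/(√24) = 4593/((2*√6)) = 4593*(√6/12) = 1531*√6/4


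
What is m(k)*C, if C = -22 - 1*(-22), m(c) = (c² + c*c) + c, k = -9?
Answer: 0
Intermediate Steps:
m(c) = c + 2*c² (m(c) = (c² + c²) + c = 2*c² + c = c + 2*c²)
C = 0 (C = -22 + 22 = 0)
m(k)*C = -9*(1 + 2*(-9))*0 = -9*(1 - 18)*0 = -9*(-17)*0 = 153*0 = 0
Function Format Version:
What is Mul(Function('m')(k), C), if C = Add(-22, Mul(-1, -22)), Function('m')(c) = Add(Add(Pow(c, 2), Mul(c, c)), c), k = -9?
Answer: 0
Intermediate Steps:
Function('m')(c) = Add(c, Mul(2, Pow(c, 2))) (Function('m')(c) = Add(Add(Pow(c, 2), Pow(c, 2)), c) = Add(Mul(2, Pow(c, 2)), c) = Add(c, Mul(2, Pow(c, 2))))
C = 0 (C = Add(-22, 22) = 0)
Mul(Function('m')(k), C) = Mul(Mul(-9, Add(1, Mul(2, -9))), 0) = Mul(Mul(-9, Add(1, -18)), 0) = Mul(Mul(-9, -17), 0) = Mul(153, 0) = 0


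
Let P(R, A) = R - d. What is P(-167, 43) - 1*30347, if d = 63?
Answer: -30577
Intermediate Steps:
P(R, A) = -63 + R (P(R, A) = R - 1*63 = R - 63 = -63 + R)
P(-167, 43) - 1*30347 = (-63 - 167) - 1*30347 = -230 - 30347 = -30577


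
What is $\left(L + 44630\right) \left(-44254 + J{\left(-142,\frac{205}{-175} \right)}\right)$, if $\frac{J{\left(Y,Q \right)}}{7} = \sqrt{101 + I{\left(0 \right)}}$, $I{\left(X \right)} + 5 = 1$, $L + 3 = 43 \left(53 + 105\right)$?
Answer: $-2275584934 + 359947 \sqrt{97} \approx -2.272 \cdot 10^{9}$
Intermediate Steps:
$L = 6791$ ($L = -3 + 43 \left(53 + 105\right) = -3 + 43 \cdot 158 = -3 + 6794 = 6791$)
$I{\left(X \right)} = -4$ ($I{\left(X \right)} = -5 + 1 = -4$)
$J{\left(Y,Q \right)} = 7 \sqrt{97}$ ($J{\left(Y,Q \right)} = 7 \sqrt{101 - 4} = 7 \sqrt{97}$)
$\left(L + 44630\right) \left(-44254 + J{\left(-142,\frac{205}{-175} \right)}\right) = \left(6791 + 44630\right) \left(-44254 + 7 \sqrt{97}\right) = 51421 \left(-44254 + 7 \sqrt{97}\right) = -2275584934 + 359947 \sqrt{97}$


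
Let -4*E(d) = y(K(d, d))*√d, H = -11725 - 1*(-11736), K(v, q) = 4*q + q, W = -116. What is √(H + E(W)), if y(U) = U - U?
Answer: √11 ≈ 3.3166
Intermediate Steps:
K(v, q) = 5*q
y(U) = 0
H = 11 (H = -11725 + 11736 = 11)
E(d) = 0 (E(d) = -0*√d = -¼*0 = 0)
√(H + E(W)) = √(11 + 0) = √11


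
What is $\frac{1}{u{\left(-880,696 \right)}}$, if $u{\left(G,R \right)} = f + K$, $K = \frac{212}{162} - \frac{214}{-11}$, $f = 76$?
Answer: $\frac{891}{86216} \approx 0.010335$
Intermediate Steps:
$K = \frac{18500}{891}$ ($K = 212 \cdot \frac{1}{162} - - \frac{214}{11} = \frac{106}{81} + \frac{214}{11} = \frac{18500}{891} \approx 20.763$)
$u{\left(G,R \right)} = \frac{86216}{891}$ ($u{\left(G,R \right)} = 76 + \frac{18500}{891} = \frac{86216}{891}$)
$\frac{1}{u{\left(-880,696 \right)}} = \frac{1}{\frac{86216}{891}} = \frac{891}{86216}$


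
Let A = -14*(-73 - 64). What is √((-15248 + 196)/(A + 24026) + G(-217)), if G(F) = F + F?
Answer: I*√18282003882/6486 ≈ 20.847*I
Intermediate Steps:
G(F) = 2*F
A = 1918 (A = -14*(-137) = 1918)
√((-15248 + 196)/(A + 24026) + G(-217)) = √((-15248 + 196)/(1918 + 24026) + 2*(-217)) = √(-15052/25944 - 434) = √(-15052*1/25944 - 434) = √(-3763/6486 - 434) = √(-2818687/6486) = I*√18282003882/6486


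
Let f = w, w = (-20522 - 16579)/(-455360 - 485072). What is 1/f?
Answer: 940432/37101 ≈ 25.348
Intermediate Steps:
w = 37101/940432 (w = -37101/(-940432) = -37101*(-1/940432) = 37101/940432 ≈ 0.039451)
f = 37101/940432 ≈ 0.039451
1/f = 1/(37101/940432) = 940432/37101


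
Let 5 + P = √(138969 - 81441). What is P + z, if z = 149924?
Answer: 149919 + 6*√1598 ≈ 1.5016e+5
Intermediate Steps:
P = -5 + 6*√1598 (P = -5 + √(138969 - 81441) = -5 + √57528 = -5 + 6*√1598 ≈ 234.85)
P + z = (-5 + 6*√1598) + 149924 = 149919 + 6*√1598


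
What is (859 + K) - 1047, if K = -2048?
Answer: -2236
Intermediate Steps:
(859 + K) - 1047 = (859 - 2048) - 1047 = -1189 - 1047 = -2236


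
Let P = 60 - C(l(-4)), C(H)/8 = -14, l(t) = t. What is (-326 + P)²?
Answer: 23716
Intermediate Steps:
C(H) = -112 (C(H) = 8*(-14) = -112)
P = 172 (P = 60 - 1*(-112) = 60 + 112 = 172)
(-326 + P)² = (-326 + 172)² = (-154)² = 23716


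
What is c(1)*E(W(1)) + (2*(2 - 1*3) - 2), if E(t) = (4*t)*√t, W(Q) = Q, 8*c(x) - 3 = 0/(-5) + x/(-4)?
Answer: -21/8 ≈ -2.6250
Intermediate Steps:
c(x) = 3/8 - x/32 (c(x) = 3/8 + (0/(-5) + x/(-4))/8 = 3/8 + (0*(-⅕) + x*(-¼))/8 = 3/8 + (0 - x/4)/8 = 3/8 + (-x/4)/8 = 3/8 - x/32)
E(t) = 4*t^(3/2)
c(1)*E(W(1)) + (2*(2 - 1*3) - 2) = (3/8 - 1/32*1)*(4*1^(3/2)) + (2*(2 - 1*3) - 2) = (3/8 - 1/32)*(4*1) + (2*(2 - 3) - 2) = (11/32)*4 + (2*(-1) - 2) = 11/8 + (-2 - 2) = 11/8 - 4 = -21/8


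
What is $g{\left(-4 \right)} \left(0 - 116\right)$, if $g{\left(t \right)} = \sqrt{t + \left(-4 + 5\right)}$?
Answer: $- 116 i \sqrt{3} \approx - 200.92 i$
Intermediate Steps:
$g{\left(t \right)} = \sqrt{1 + t}$ ($g{\left(t \right)} = \sqrt{t + 1} = \sqrt{1 + t}$)
$g{\left(-4 \right)} \left(0 - 116\right) = \sqrt{1 - 4} \left(0 - 116\right) = \sqrt{-3} \left(-116\right) = i \sqrt{3} \left(-116\right) = - 116 i \sqrt{3}$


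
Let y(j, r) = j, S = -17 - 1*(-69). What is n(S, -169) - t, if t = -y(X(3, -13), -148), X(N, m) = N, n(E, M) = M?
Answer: -166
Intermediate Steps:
S = 52 (S = -17 + 69 = 52)
t = -3 (t = -1*3 = -3)
n(S, -169) - t = -169 - 1*(-3) = -169 + 3 = -166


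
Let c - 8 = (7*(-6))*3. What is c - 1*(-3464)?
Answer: 3346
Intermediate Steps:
c = -118 (c = 8 + (7*(-6))*3 = 8 - 42*3 = 8 - 126 = -118)
c - 1*(-3464) = -118 - 1*(-3464) = -118 + 3464 = 3346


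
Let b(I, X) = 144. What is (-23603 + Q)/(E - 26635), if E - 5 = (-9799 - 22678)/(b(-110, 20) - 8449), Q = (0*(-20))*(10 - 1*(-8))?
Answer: 196022915/221129673 ≈ 0.88646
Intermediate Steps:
Q = 0 (Q = 0*(10 + 8) = 0*18 = 0)
E = 74002/8305 (E = 5 + (-9799 - 22678)/(144 - 8449) = 5 - 32477/(-8305) = 5 - 32477*(-1/8305) = 5 + 32477/8305 = 74002/8305 ≈ 8.9105)
(-23603 + Q)/(E - 26635) = (-23603 + 0)/(74002/8305 - 26635) = -23603/(-221129673/8305) = -23603*(-8305/221129673) = 196022915/221129673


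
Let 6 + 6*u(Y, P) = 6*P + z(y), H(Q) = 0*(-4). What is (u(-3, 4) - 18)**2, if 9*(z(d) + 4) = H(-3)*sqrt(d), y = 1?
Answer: 2209/9 ≈ 245.44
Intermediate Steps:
H(Q) = 0
z(d) = -4 (z(d) = -4 + (0*sqrt(d))/9 = -4 + (1/9)*0 = -4 + 0 = -4)
u(Y, P) = -5/3 + P (u(Y, P) = -1 + (6*P - 4)/6 = -1 + (-4 + 6*P)/6 = -1 + (-2/3 + P) = -5/3 + P)
(u(-3, 4) - 18)**2 = ((-5/3 + 4) - 18)**2 = (7/3 - 18)**2 = (-47/3)**2 = 2209/9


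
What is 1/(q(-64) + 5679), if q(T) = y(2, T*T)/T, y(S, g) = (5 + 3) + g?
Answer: 8/44919 ≈ 0.00017810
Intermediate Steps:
y(S, g) = 8 + g
q(T) = (8 + T²)/T (q(T) = (8 + T*T)/T = (8 + T²)/T)
1/(q(-64) + 5679) = 1/((-64 + 8/(-64)) + 5679) = 1/((-64 + 8*(-1/64)) + 5679) = 1/((-64 - ⅛) + 5679) = 1/(-513/8 + 5679) = 1/(44919/8) = 8/44919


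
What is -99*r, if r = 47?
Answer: -4653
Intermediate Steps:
-99*r = -99*47 = -4653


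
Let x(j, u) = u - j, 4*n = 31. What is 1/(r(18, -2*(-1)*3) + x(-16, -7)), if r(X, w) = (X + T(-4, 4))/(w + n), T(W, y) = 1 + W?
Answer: 11/111 ≈ 0.099099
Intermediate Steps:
n = 31/4 (n = (1/4)*31 = 31/4 ≈ 7.7500)
r(X, w) = (-3 + X)/(31/4 + w) (r(X, w) = (X + (1 - 4))/(w + 31/4) = (X - 3)/(31/4 + w) = (-3 + X)/(31/4 + w))
1/(r(18, -2*(-1)*3) + x(-16, -7)) = 1/(4*(-3 + 18)/(31 + 4*(-2*(-1)*3)) + (-7 - 1*(-16))) = 1/(4*15/(31 + 4*(2*3)) + (-7 + 16)) = 1/(4*15/(31 + 4*6) + 9) = 1/(4*15/(31 + 24) + 9) = 1/(4*15/55 + 9) = 1/(4*(1/55)*15 + 9) = 1/(12/11 + 9) = 1/(111/11) = 11/111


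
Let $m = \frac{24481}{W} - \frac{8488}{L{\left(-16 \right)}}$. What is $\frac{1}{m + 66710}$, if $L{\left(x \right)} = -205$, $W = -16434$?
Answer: $\frac{3368970}{224878461887} \approx 1.4981 \cdot 10^{-5}$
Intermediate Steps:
$m = \frac{134473187}{3368970}$ ($m = \frac{24481}{-16434} - \frac{8488}{-205} = 24481 \left(- \frac{1}{16434}\right) - - \frac{8488}{205} = - \frac{24481}{16434} + \frac{8488}{205} = \frac{134473187}{3368970} \approx 39.915$)
$\frac{1}{m + 66710} = \frac{1}{\frac{134473187}{3368970} + 66710} = \frac{1}{\frac{224878461887}{3368970}} = \frac{3368970}{224878461887}$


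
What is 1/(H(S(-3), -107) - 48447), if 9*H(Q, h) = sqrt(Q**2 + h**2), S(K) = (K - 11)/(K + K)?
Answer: -35317863/1711044405671 - 351*sqrt(610)/1711044405671 ≈ -2.0646e-5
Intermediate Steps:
S(K) = (-11 + K)/(2*K) (S(K) = (-11 + K)/((2*K)) = (-11 + K)*(1/(2*K)) = (-11 + K)/(2*K))
H(Q, h) = sqrt(Q**2 + h**2)/9
1/(H(S(-3), -107) - 48447) = 1/(sqrt(((1/2)*(-11 - 3)/(-3))**2 + (-107)**2)/9 - 48447) = 1/(sqrt(((1/2)*(-1/3)*(-14))**2 + 11449)/9 - 48447) = 1/(sqrt((7/3)**2 + 11449)/9 - 48447) = 1/(sqrt(49/9 + 11449)/9 - 48447) = 1/(sqrt(103090/9)/9 - 48447) = 1/((13*sqrt(610)/3)/9 - 48447) = 1/(13*sqrt(610)/27 - 48447) = 1/(-48447 + 13*sqrt(610)/27)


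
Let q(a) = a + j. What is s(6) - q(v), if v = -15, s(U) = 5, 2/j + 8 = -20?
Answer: 281/14 ≈ 20.071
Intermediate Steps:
j = -1/14 (j = 2/(-8 - 20) = 2/(-28) = 2*(-1/28) = -1/14 ≈ -0.071429)
q(a) = -1/14 + a (q(a) = a - 1/14 = -1/14 + a)
s(6) - q(v) = 5 - (-1/14 - 15) = 5 - 1*(-211/14) = 5 + 211/14 = 281/14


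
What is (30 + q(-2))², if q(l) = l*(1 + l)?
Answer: 1024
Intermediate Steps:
(30 + q(-2))² = (30 - 2*(1 - 2))² = (30 - 2*(-1))² = (30 + 2)² = 32² = 1024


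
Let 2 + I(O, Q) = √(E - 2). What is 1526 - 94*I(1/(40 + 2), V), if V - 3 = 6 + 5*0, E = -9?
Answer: 1714 - 94*I*√11 ≈ 1714.0 - 311.76*I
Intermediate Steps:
V = 9 (V = 3 + (6 + 5*0) = 3 + (6 + 0) = 3 + 6 = 9)
I(O, Q) = -2 + I*√11 (I(O, Q) = -2 + √(-9 - 2) = -2 + √(-11) = -2 + I*√11)
1526 - 94*I(1/(40 + 2), V) = 1526 - 94*(-2 + I*√11) = 1526 + (188 - 94*I*√11) = 1714 - 94*I*√11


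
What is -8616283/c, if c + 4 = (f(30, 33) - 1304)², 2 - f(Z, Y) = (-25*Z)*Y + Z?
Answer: -8616283/548402720 ≈ -0.015712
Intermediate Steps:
f(Z, Y) = 2 - Z + 25*Y*Z (f(Z, Y) = 2 - ((-25*Z)*Y + Z) = 2 - (-25*Y*Z + Z) = 2 - (Z - 25*Y*Z) = 2 + (-Z + 25*Y*Z) = 2 - Z + 25*Y*Z)
c = 548402720 (c = -4 + ((2 - 1*30 + 25*33*30) - 1304)² = -4 + ((2 - 30 + 24750) - 1304)² = -4 + (24722 - 1304)² = -4 + 23418² = -4 + 548402724 = 548402720)
-8616283/c = -8616283/548402720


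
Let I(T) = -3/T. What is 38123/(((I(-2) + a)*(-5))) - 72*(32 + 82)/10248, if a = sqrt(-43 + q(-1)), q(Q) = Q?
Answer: 4*(-1710*sqrt(11) + 8140543*I)/(2135*(-3*I + 4*sqrt(11))) ≈ -248.09 + 1093.5*I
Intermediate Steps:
a = 2*I*sqrt(11) (a = sqrt(-43 - 1) = sqrt(-44) = 2*I*sqrt(11) ≈ 6.6332*I)
38123/(((I(-2) + a)*(-5))) - 72*(32 + 82)/10248 = 38123/(((-3/(-2) + 2*I*sqrt(11))*(-5))) - 72*(32 + 82)/10248 = 38123/(((-3*(-1/2) + 2*I*sqrt(11))*(-5))) - 72*114*(1/10248) = 38123/(((3/2 + 2*I*sqrt(11))*(-5))) - 8208*1/10248 = 38123/(-15/2 - 10*I*sqrt(11)) - 342/427 = -342/427 + 38123/(-15/2 - 10*I*sqrt(11))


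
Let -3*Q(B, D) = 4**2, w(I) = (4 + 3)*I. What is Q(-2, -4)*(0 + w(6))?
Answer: -224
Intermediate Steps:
w(I) = 7*I
Q(B, D) = -16/3 (Q(B, D) = -1/3*4**2 = -1/3*16 = -16/3)
Q(-2, -4)*(0 + w(6)) = -16*(0 + 7*6)/3 = -16*(0 + 42)/3 = -16/3*42 = -224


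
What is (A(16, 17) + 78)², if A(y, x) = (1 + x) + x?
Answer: 12769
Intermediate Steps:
A(y, x) = 1 + 2*x
(A(16, 17) + 78)² = ((1 + 2*17) + 78)² = ((1 + 34) + 78)² = (35 + 78)² = 113² = 12769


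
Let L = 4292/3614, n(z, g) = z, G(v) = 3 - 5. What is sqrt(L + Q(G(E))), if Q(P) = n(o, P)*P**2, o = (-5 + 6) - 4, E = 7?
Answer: I*sqrt(35305166)/1807 ≈ 3.2882*I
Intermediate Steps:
G(v) = -2
o = -3 (o = 1 - 4 = -3)
L = 2146/1807 (L = 4292*(1/3614) = 2146/1807 ≈ 1.1876)
Q(P) = -3*P**2
sqrt(L + Q(G(E))) = sqrt(2146/1807 - 3*(-2)**2) = sqrt(2146/1807 - 3*4) = sqrt(2146/1807 - 12) = sqrt(-19538/1807) = I*sqrt(35305166)/1807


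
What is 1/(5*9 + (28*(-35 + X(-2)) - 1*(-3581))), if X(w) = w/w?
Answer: 1/2674 ≈ 0.00037397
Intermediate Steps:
X(w) = 1
1/(5*9 + (28*(-35 + X(-2)) - 1*(-3581))) = 1/(5*9 + (28*(-35 + 1) - 1*(-3581))) = 1/(45 + (28*(-34) + 3581)) = 1/(45 + (-952 + 3581)) = 1/(45 + 2629) = 1/2674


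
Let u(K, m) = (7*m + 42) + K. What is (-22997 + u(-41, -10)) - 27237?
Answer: -50303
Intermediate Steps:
u(K, m) = 42 + K + 7*m (u(K, m) = (42 + 7*m) + K = 42 + K + 7*m)
(-22997 + u(-41, -10)) - 27237 = (-22997 + (42 - 41 + 7*(-10))) - 27237 = (-22997 + (42 - 41 - 70)) - 27237 = (-22997 - 69) - 27237 = -23066 - 27237 = -50303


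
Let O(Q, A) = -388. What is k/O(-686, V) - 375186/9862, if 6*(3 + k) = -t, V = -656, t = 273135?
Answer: 303400313/3826456 ≈ 79.290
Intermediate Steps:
k = -91051/2 (k = -3 + (-1*273135)/6 = -3 + (1/6)*(-273135) = -3 - 91045/2 = -91051/2 ≈ -45526.)
k/O(-686, V) - 375186/9862 = -91051/2/(-388) - 375186/9862 = -91051/2*(-1/388) - 375186*1/9862 = 91051/776 - 187593/4931 = 303400313/3826456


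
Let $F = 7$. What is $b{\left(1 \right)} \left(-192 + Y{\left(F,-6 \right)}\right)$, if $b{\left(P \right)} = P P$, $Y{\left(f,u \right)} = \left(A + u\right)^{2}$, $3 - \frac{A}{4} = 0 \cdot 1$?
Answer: $-156$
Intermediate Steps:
$A = 12$ ($A = 12 - 4 \cdot 0 \cdot 1 = 12 - 0 = 12 + 0 = 12$)
$Y{\left(f,u \right)} = \left(12 + u\right)^{2}$
$b{\left(P \right)} = P^{2}$
$b{\left(1 \right)} \left(-192 + Y{\left(F,-6 \right)}\right) = 1^{2} \left(-192 + \left(12 - 6\right)^{2}\right) = 1 \left(-192 + 6^{2}\right) = 1 \left(-192 + 36\right) = 1 \left(-156\right) = -156$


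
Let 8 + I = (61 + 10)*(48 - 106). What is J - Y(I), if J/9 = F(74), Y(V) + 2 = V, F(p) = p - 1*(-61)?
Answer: 5343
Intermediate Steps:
I = -4126 (I = -8 + (61 + 10)*(48 - 106) = -8 + 71*(-58) = -8 - 4118 = -4126)
F(p) = 61 + p (F(p) = p + 61 = 61 + p)
Y(V) = -2 + V
J = 1215 (J = 9*(61 + 74) = 9*135 = 1215)
J - Y(I) = 1215 - (-2 - 4126) = 1215 - 1*(-4128) = 1215 + 4128 = 5343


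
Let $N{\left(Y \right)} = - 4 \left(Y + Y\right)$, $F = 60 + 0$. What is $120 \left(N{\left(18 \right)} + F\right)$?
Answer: $-10080$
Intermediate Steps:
$F = 60$
$N{\left(Y \right)} = - 8 Y$ ($N{\left(Y \right)} = - 4 \cdot 2 Y = - 8 Y$)
$120 \left(N{\left(18 \right)} + F\right) = 120 \left(\left(-8\right) 18 + 60\right) = 120 \left(-144 + 60\right) = 120 \left(-84\right) = -10080$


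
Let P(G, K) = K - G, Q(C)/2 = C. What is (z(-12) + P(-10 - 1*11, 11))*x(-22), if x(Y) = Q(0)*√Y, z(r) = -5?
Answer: 0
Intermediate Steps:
Q(C) = 2*C
x(Y) = 0 (x(Y) = (2*0)*√Y = 0*√Y = 0)
(z(-12) + P(-10 - 1*11, 11))*x(-22) = (-5 + (11 - (-10 - 1*11)))*0 = (-5 + (11 - (-10 - 11)))*0 = (-5 + (11 - 1*(-21)))*0 = (-5 + (11 + 21))*0 = (-5 + 32)*0 = 27*0 = 0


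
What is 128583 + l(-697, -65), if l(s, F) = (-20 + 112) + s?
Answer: 127978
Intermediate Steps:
l(s, F) = 92 + s
128583 + l(-697, -65) = 128583 + (92 - 697) = 128583 - 605 = 127978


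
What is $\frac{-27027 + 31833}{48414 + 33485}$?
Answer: $\frac{4806}{81899} \approx 0.058682$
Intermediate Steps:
$\frac{-27027 + 31833}{48414 + 33485} = \frac{4806}{81899}$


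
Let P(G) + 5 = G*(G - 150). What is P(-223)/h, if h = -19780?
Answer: -41587/9890 ≈ -4.2050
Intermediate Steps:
P(G) = -5 + G*(-150 + G) (P(G) = -5 + G*(G - 150) = -5 + G*(-150 + G))
P(-223)/h = (-5 + (-223)² - 150*(-223))/(-19780) = (-5 + 49729 + 33450)*(-1/19780) = 83174*(-1/19780) = -41587/9890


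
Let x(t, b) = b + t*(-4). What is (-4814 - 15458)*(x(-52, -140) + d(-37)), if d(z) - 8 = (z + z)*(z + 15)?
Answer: -34543488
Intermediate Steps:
d(z) = 8 + 2*z*(15 + z) (d(z) = 8 + (z + z)*(z + 15) = 8 + (2*z)*(15 + z) = 8 + 2*z*(15 + z))
x(t, b) = b - 4*t
(-4814 - 15458)*(x(-52, -140) + d(-37)) = (-4814 - 15458)*((-140 - 4*(-52)) + (8 + 2*(-37)² + 30*(-37))) = -20272*((-140 + 208) + (8 + 2*1369 - 1110)) = -20272*(68 + (8 + 2738 - 1110)) = -20272*(68 + 1636) = -20272*1704 = -34543488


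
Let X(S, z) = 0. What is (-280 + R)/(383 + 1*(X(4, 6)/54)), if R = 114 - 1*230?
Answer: -396/383 ≈ -1.0339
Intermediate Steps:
R = -116 (R = 114 - 230 = -116)
(-280 + R)/(383 + 1*(X(4, 6)/54)) = (-280 - 116)/(383 + 1*(0/54)) = -396/(383 + 1*(0*(1/54))) = -396/(383 + 1*0) = -396/(383 + 0) = -396/383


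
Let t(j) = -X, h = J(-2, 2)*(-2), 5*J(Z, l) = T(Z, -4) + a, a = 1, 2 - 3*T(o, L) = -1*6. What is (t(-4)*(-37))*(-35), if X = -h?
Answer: -5698/3 ≈ -1899.3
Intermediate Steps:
T(o, L) = 8/3 (T(o, L) = ⅔ - (-1)*6/3 = ⅔ - ⅓*(-6) = ⅔ + 2 = 8/3)
J(Z, l) = 11/15 (J(Z, l) = (8/3 + 1)/5 = (⅕)*(11/3) = 11/15)
h = -22/15 (h = (11/15)*(-2) = -22/15 ≈ -1.4667)
X = 22/15 (X = -1*(-22/15) = 22/15 ≈ 1.4667)
t(j) = -22/15 (t(j) = -1*22/15 = -22/15)
(t(-4)*(-37))*(-35) = -22/15*(-37)*(-35) = (814/15)*(-35) = -5698/3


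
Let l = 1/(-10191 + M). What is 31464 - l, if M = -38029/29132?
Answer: 9342361419956/296922241 ≈ 31464.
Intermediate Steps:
M = -38029/29132 (M = -38029*1/29132 = -38029/29132 ≈ -1.3054)
l = -29132/296922241 (l = 1/(-10191 - 38029/29132) = 1/(-296922241/29132) = -29132/296922241 ≈ -9.8113e-5)
31464 - l = 31464 - 1*(-29132/296922241) = 31464 + 29132/296922241 = 9342361419956/296922241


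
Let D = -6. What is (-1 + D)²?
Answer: 49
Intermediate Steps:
(-1 + D)² = (-1 - 6)² = (-7)² = 49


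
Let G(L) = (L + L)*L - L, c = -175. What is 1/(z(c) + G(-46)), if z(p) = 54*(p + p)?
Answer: -1/14622 ≈ -6.8390e-5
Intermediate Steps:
z(p) = 108*p (z(p) = 54*(2*p) = 108*p)
G(L) = -L + 2*L**2 (G(L) = (2*L)*L - L = 2*L**2 - L = -L + 2*L**2)
1/(z(c) + G(-46)) = 1/(108*(-175) - 46*(-1 + 2*(-46))) = 1/(-18900 - 46*(-1 - 92)) = 1/(-18900 - 46*(-93)) = 1/(-18900 + 4278) = 1/(-14622) = -1/14622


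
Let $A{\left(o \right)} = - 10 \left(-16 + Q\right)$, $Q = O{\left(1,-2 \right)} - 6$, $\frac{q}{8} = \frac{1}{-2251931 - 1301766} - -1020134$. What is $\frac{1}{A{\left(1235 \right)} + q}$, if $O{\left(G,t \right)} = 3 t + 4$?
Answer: $\frac{3553697}{29002829970456} \approx 1.2253 \cdot 10^{-7}$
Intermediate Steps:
$O{\left(G,t \right)} = 4 + 3 t$
$q = \frac{29001977083176}{3553697}$ ($q = 8 \left(\frac{1}{-2251931 - 1301766} - -1020134\right) = 8 \left(\frac{1}{-3553697} + 1020134\right) = 8 \left(- \frac{1}{3553697} + 1020134\right) = 8 \cdot \frac{3625247135397}{3553697} = \frac{29001977083176}{3553697} \approx 8.1611 \cdot 10^{6}$)
$Q = -8$ ($Q = \left(4 + 3 \left(-2\right)\right) - 6 = \left(4 - 6\right) - 6 = -2 - 6 = -8$)
$A{\left(o \right)} = 240$ ($A{\left(o \right)} = - 10 \left(-16 - 8\right) = \left(-10\right) \left(-24\right) = 240$)
$\frac{1}{A{\left(1235 \right)} + q} = \frac{1}{240 + \frac{29001977083176}{3553697}} = \frac{1}{\frac{29002829970456}{3553697}} = \frac{3553697}{29002829970456}$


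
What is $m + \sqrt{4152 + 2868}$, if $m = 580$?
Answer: $580 + 6 \sqrt{195} \approx 663.79$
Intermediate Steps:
$m + \sqrt{4152 + 2868} = 580 + \sqrt{4152 + 2868} = 580 + \sqrt{7020} = 580 + 6 \sqrt{195}$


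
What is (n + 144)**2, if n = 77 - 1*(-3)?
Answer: 50176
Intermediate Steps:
n = 80 (n = 77 + 3 = 80)
(n + 144)**2 = (80 + 144)**2 = 224**2 = 50176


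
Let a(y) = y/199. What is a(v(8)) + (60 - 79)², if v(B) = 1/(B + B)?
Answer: 1149425/3184 ≈ 361.00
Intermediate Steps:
v(B) = 1/(2*B)
a(y) = y/199 (a(y) = y*(1/199) = y/199)
a(v(8)) + (60 - 79)² = ((½)/8)/199 + (60 - 79)² = ((½)*(⅛))/199 + (-19)² = (1/199)*(1/16) + 361 = 1/3184 + 361 = 1149425/3184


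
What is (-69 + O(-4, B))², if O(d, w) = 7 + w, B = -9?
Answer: 5041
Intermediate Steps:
(-69 + O(-4, B))² = (-69 + (7 - 9))² = (-69 - 2)² = (-71)² = 5041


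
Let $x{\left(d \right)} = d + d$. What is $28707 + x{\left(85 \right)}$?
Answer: $28877$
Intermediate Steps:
$x{\left(d \right)} = 2 d$
$28707 + x{\left(85 \right)} = 28707 + 2 \cdot 85 = 28707 + 170 = 28877$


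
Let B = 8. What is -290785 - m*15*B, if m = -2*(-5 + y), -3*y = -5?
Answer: -291585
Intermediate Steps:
y = 5/3 (y = -1/3*(-5) = 5/3 ≈ 1.6667)
m = 20/3 (m = -2*(-5 + 5/3) = -2*(-10/3) = 20/3 ≈ 6.6667)
-290785 - m*15*B = -290785 - (20/3)*15*8 = -290785 - 100*8 = -290785 - 1*800 = -290785 - 800 = -291585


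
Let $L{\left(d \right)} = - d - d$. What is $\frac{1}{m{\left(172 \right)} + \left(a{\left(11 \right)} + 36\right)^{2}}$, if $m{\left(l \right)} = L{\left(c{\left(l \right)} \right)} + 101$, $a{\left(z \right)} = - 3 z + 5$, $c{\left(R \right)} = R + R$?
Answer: $- \frac{1}{523} \approx -0.001912$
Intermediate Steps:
$c{\left(R \right)} = 2 R$
$a{\left(z \right)} = 5 - 3 z$
$L{\left(d \right)} = - 2 d$
$m{\left(l \right)} = 101 - 4 l$ ($m{\left(l \right)} = - 2 \cdot 2 l + 101 = - 4 l + 101 = 101 - 4 l$)
$\frac{1}{m{\left(172 \right)} + \left(a{\left(11 \right)} + 36\right)^{2}} = \frac{1}{\left(101 - 688\right) + \left(\left(5 - 33\right) + 36\right)^{2}} = \frac{1}{-587 + \left(-28 + 36\right)^{2}} = \frac{1}{-587 + 8^{2}} = \frac{1}{-587 + 64} = \frac{1}{-523} = - \frac{1}{523}$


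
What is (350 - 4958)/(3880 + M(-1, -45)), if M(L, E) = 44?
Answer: -128/109 ≈ -1.1743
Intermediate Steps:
(350 - 4958)/(3880 + M(-1, -45)) = (350 - 4958)/(3880 + 44) = -4608/3924 = -4608*1/3924 = -128/109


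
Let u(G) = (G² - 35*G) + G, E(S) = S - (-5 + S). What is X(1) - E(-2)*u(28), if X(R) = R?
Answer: 841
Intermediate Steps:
E(S) = 5 (E(S) = S + (5 - S) = 5)
u(G) = G² - 34*G
X(1) - E(-2)*u(28) = 1 - 5*28*(-34 + 28) = 1 - 5*28*(-6) = 1 - 5*(-168) = 1 - 1*(-840) = 1 + 840 = 841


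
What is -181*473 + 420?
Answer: -85193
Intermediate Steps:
-181*473 + 420 = -85613 + 420 = -85193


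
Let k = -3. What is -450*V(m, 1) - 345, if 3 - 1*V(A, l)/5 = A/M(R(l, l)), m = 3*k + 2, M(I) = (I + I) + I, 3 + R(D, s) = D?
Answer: -4470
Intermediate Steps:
R(D, s) = -3 + D
M(I) = 3*I (M(I) = 2*I + I = 3*I)
m = -7 (m = 3*(-3) + 2 = -9 + 2 = -7)
V(A, l) = 15 - 5*A/(-9 + 3*l) (V(A, l) = 15 - 5*A/(3*(-3 + l)) = 15 - 5*A/(-9 + 3*l))
-450*V(m, 1) - 345 = -750*(-27 - 1*(-7) + 9*1)/(-3 + 1) - 345 = -750*(-27 + 7 + 9)/(-2) - 345 = -750*(-1)*(-11)/2 - 345 = -450*55/6 - 345 = -4125 - 345 = -4470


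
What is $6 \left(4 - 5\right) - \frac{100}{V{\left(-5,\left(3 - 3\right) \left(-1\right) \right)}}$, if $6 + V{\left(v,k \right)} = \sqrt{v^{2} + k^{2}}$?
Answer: $94$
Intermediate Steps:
$V{\left(v,k \right)} = -6 + \sqrt{k^{2} + v^{2}}$ ($V{\left(v,k \right)} = -6 + \sqrt{v^{2} + k^{2}} = -6 + \sqrt{k^{2} + v^{2}}$)
$6 \left(4 - 5\right) - \frac{100}{V{\left(-5,\left(3 - 3\right) \left(-1\right) \right)}} = 6 \left(4 - 5\right) - \frac{100}{-6 + \sqrt{\left(\left(3 - 3\right) \left(-1\right)\right)^{2} + \left(-5\right)^{2}}} = 6 \left(-1\right) - \frac{100}{-6 + \sqrt{\left(0 \left(-1\right)\right)^{2} + 25}} = -6 - \frac{100}{-6 + \sqrt{0^{2} + 25}} = -6 - \frac{100}{-6 + \sqrt{0 + 25}} = -6 - \frac{100}{-6 + \sqrt{25}} = -6 - \frac{100}{-6 + 5} = -6 - \frac{100}{-1} = -6 - -100 = -6 + 100 = 94$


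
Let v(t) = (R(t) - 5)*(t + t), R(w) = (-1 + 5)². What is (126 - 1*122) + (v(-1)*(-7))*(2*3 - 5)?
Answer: 158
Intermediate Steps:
R(w) = 16 (R(w) = 4² = 16)
v(t) = 22*t (v(t) = (16 - 5)*(t + t) = 11*(2*t) = 22*t)
(126 - 1*122) + (v(-1)*(-7))*(2*3 - 5) = (126 - 1*122) + ((22*(-1))*(-7))*(2*3 - 5) = (126 - 122) + (-22*(-7))*(6 - 5) = 4 + 154*1 = 4 + 154 = 158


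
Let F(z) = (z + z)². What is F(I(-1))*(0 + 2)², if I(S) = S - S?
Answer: 0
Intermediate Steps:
I(S) = 0
F(z) = 4*z² (F(z) = (2*z)² = 4*z²)
F(I(-1))*(0 + 2)² = (4*0²)*(0 + 2)² = (4*0)*2² = 0*4 = 0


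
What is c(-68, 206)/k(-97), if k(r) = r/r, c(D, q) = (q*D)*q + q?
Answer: -2885442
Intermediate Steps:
c(D, q) = q + D*q² (c(D, q) = (D*q)*q + q = D*q² + q = q + D*q²)
k(r) = 1
c(-68, 206)/k(-97) = (206*(1 - 68*206))/1 = (206*(1 - 14008))*1 = (206*(-14007))*1 = -2885442*1 = -2885442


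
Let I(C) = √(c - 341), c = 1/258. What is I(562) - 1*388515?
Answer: -388515 + I*√22698066/258 ≈ -3.8852e+5 + 18.466*I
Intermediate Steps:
c = 1/258 ≈ 0.0038760
I(C) = I*√22698066/258 (I(C) = √(1/258 - 341) = √(-87977/258) = I*√22698066/258)
I(562) - 1*388515 = I*√22698066/258 - 1*388515 = I*√22698066/258 - 388515 = -388515 + I*√22698066/258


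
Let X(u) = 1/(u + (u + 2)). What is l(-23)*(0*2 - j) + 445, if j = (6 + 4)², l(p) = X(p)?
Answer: 4920/11 ≈ 447.27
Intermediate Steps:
X(u) = 1/(2 + 2*u) (X(u) = 1/(u + (2 + u)) = 1/(2 + 2*u))
l(p) = 1/(2*(1 + p))
j = 100 (j = 10² = 100)
l(-23)*(0*2 - j) + 445 = (1/(2*(1 - 23)))*(0*2 - 1*100) + 445 = ((½)/(-22))*(0 - 100) + 445 = ((½)*(-1/22))*(-100) + 445 = -1/44*(-100) + 445 = 25/11 + 445 = 4920/11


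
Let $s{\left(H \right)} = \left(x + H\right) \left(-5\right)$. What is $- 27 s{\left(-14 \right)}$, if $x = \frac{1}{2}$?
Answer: $- \frac{3645}{2} \approx -1822.5$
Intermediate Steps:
$x = \frac{1}{2} \approx 0.5$
$s{\left(H \right)} = - \frac{5}{2} - 5 H$ ($s{\left(H \right)} = \left(\frac{1}{2} + H\right) \left(-5\right) = - \frac{5}{2} - 5 H$)
$- 27 s{\left(-14 \right)} = - 27 \left(- \frac{5}{2} - -70\right) = - 27 \left(- \frac{5}{2} + 70\right) = \left(-27\right) \frac{135}{2} = - \frac{3645}{2}$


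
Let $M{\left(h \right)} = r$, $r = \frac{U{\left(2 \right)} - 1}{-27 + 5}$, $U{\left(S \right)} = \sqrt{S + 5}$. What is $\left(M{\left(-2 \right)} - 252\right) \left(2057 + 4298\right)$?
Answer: $- \frac{35225765}{22} - \frac{6355 \sqrt{7}}{22} \approx -1.6019 \cdot 10^{6}$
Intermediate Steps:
$U{\left(S \right)} = \sqrt{5 + S}$
$r = \frac{1}{22} - \frac{\sqrt{7}}{22}$ ($r = \frac{\sqrt{5 + 2} - 1}{-27 + 5} = \frac{\sqrt{7} - 1}{-22} = \left(-1 + \sqrt{7}\right) \left(- \frac{1}{22}\right) = \frac{1}{22} - \frac{\sqrt{7}}{22} \approx -0.074807$)
$M{\left(h \right)} = \frac{1}{22} - \frac{\sqrt{7}}{22}$
$\left(M{\left(-2 \right)} - 252\right) \left(2057 + 4298\right) = \left(\left(\frac{1}{22} - \frac{\sqrt{7}}{22}\right) - 252\right) \left(2057 + 4298\right) = \left(- \frac{5543}{22} - \frac{\sqrt{7}}{22}\right) 6355 = - \frac{35225765}{22} - \frac{6355 \sqrt{7}}{22}$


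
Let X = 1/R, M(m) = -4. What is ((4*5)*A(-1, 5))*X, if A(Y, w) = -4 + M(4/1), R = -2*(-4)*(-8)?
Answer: 5/2 ≈ 2.5000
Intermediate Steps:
R = -64 (R = 8*(-8) = -64)
A(Y, w) = -8 (A(Y, w) = -4 - 4 = -8)
X = -1/64 (X = 1/(-64) = -1/64 ≈ -0.015625)
((4*5)*A(-1, 5))*X = ((4*5)*(-8))*(-1/64) = (20*(-8))*(-1/64) = -160*(-1/64) = 5/2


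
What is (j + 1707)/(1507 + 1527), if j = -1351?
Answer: 178/1517 ≈ 0.11734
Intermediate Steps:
(j + 1707)/(1507 + 1527) = (-1351 + 1707)/(1507 + 1527) = 356/3034 = 356*(1/3034) = 178/1517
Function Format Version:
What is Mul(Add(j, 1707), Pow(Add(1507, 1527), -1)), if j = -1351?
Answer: Rational(178, 1517) ≈ 0.11734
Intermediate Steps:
Mul(Add(j, 1707), Pow(Add(1507, 1527), -1)) = Mul(Add(-1351, 1707), Pow(Add(1507, 1527), -1)) = Mul(356, Pow(3034, -1)) = Mul(356, Rational(1, 3034)) = Rational(178, 1517)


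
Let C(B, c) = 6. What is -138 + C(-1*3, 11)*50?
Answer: 162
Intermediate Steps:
-138 + C(-1*3, 11)*50 = -138 + 6*50 = -138 + 300 = 162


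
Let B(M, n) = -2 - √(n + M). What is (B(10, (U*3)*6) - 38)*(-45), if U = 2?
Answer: 1800 + 45*√46 ≈ 2105.2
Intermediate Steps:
B(M, n) = -2 - √(M + n)
(B(10, (U*3)*6) - 38)*(-45) = ((-2 - √(10 + (2*3)*6)) - 38)*(-45) = ((-2 - √(10 + 6*6)) - 38)*(-45) = ((-2 - √(10 + 36)) - 38)*(-45) = ((-2 - √46) - 38)*(-45) = (-40 - √46)*(-45) = 1800 + 45*√46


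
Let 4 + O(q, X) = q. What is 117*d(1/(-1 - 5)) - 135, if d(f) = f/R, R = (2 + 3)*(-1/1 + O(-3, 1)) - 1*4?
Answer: -11841/88 ≈ -134.56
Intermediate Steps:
O(q, X) = -4 + q
R = -44 (R = (2 + 3)*(-1/1 + (-4 - 3)) - 1*4 = 5*(-1*1 - 7) - 4 = 5*(-1 - 7) - 4 = 5*(-8) - 4 = -40 - 4 = -44)
d(f) = -f/44 (d(f) = f/(-44) = f*(-1/44) = -f/44)
117*d(1/(-1 - 5)) - 135 = 117*(-1/(44*(-1 - 5))) - 135 = 117*(-1/44/(-6)) - 135 = 117*(-1/44*(-⅙)) - 135 = 117*(1/264) - 135 = 39/88 - 135 = -11841/88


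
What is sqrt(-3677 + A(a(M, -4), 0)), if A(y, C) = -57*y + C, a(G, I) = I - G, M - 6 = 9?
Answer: I*sqrt(2594) ≈ 50.931*I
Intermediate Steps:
M = 15 (M = 6 + 9 = 15)
A(y, C) = C - 57*y
sqrt(-3677 + A(a(M, -4), 0)) = sqrt(-3677 + (0 - 57*(-4 - 1*15))) = sqrt(-3677 + (0 - 57*(-4 - 15))) = sqrt(-3677 + (0 - 57*(-19))) = sqrt(-3677 + (0 + 1083)) = sqrt(-3677 + 1083) = sqrt(-2594) = I*sqrt(2594)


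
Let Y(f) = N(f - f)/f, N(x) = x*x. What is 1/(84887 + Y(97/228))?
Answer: 1/84887 ≈ 1.1780e-5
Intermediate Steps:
N(x) = x**2
Y(f) = 0 (Y(f) = (f - f)**2/f = 0**2/f = 0/f = 0)
1/(84887 + Y(97/228)) = 1/(84887 + 0) = 1/84887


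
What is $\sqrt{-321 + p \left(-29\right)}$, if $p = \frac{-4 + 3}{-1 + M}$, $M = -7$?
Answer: $\frac{7 i \sqrt{106}}{4} \approx 18.017 i$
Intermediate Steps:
$p = \frac{1}{8}$ ($p = \frac{-4 + 3}{-1 - 7} = - \frac{1}{-8} = \left(-1\right) \left(- \frac{1}{8}\right) = \frac{1}{8} \approx 0.125$)
$\sqrt{-321 + p \left(-29\right)} = \sqrt{-321 + \frac{1}{8} \left(-29\right)} = \sqrt{-321 - \frac{29}{8}} = \sqrt{- \frac{2597}{8}} = \frac{7 i \sqrt{106}}{4}$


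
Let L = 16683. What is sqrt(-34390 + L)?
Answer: I*sqrt(17707) ≈ 133.07*I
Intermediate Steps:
sqrt(-34390 + L) = sqrt(-34390 + 16683) = sqrt(-17707) = I*sqrt(17707)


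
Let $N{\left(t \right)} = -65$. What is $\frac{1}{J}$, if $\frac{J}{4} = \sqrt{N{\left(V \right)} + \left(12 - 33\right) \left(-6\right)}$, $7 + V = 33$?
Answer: $\frac{\sqrt{61}}{244} \approx 0.032009$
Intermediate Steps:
$V = 26$ ($V = -7 + 33 = 26$)
$J = 4 \sqrt{61}$ ($J = 4 \sqrt{-65 + \left(12 - 33\right) \left(-6\right)} = 4 \sqrt{-65 - -126} = 4 \sqrt{-65 + 126} = 4 \sqrt{61} \approx 31.241$)
$\frac{1}{J} = \frac{1}{4 \sqrt{61}} = \frac{\sqrt{61}}{244}$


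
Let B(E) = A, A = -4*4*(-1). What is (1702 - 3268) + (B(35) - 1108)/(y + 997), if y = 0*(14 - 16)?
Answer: -1562394/997 ≈ -1567.1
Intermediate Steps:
A = 16 (A = -16*(-1) = 16)
B(E) = 16
y = 0 (y = 0*(-2) = 0)
(1702 - 3268) + (B(35) - 1108)/(y + 997) = (1702 - 3268) + (16 - 1108)/(0 + 997) = -1566 - 1092/997 = -1562394/997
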